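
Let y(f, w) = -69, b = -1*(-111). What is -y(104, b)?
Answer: 69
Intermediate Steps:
b = 111
-y(104, b) = -1*(-69) = 69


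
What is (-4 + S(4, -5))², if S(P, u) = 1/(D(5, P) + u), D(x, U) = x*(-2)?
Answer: 3721/225 ≈ 16.538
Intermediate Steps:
D(x, U) = -2*x
S(P, u) = 1/(-10 + u) (S(P, u) = 1/(-2*5 + u) = 1/(-10 + u))
(-4 + S(4, -5))² = (-4 + 1/(-10 - 5))² = (-4 + 1/(-15))² = (-4 - 1/15)² = (-61/15)² = 3721/225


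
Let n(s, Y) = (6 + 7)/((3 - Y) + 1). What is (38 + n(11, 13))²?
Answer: 108241/81 ≈ 1336.3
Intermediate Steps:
n(s, Y) = 13/(4 - Y)
(38 + n(11, 13))² = (38 - 13/(-4 + 13))² = (38 - 13/9)² = (329/9)² = 108241/81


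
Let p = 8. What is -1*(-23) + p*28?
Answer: 247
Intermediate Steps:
-1*(-23) + p*28 = -1*(-23) + 8*28 = 23 + 224 = 247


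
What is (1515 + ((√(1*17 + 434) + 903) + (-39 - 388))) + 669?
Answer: 2660 + √451 ≈ 2681.2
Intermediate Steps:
(1515 + ((√(1*17 + 434) + 903) + (-39 - 388))) + 669 = (1515 + ((√(17 + 434) + 903) - 427)) + 669 = (1515 + ((√451 + 903) - 427)) + 669 = (1515 + ((903 + √451) - 427)) + 669 = (1515 + (476 + √451)) + 669 = (1991 + √451) + 669 = 2660 + √451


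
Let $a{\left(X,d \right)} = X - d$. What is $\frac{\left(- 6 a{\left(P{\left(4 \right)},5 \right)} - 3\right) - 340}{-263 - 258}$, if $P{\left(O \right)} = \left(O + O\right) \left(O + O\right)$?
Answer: $\frac{697}{521} \approx 1.3378$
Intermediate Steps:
$P{\left(O \right)} = 4 O^{2}$ ($P{\left(O \right)} = 2 O 2 O = 4 O^{2}$)
$\frac{\left(- 6 a{\left(P{\left(4 \right)},5 \right)} - 3\right) - 340}{-263 - 258} = \frac{\left(- 6 \left(4 \cdot 4^{2} - 5\right) - 3\right) - 340}{-263 - 258} = \frac{\left(- 6 \left(4 \cdot 16 - 5\right) - 3\right) - 340}{-521} = \left(\left(- 6 \left(64 - 5\right) - 3\right) - 340\right) \left(- \frac{1}{521}\right) = \left(\left(\left(-6\right) 59 - 3\right) - 340\right) \left(- \frac{1}{521}\right) = \left(\left(-354 - 3\right) - 340\right) \left(- \frac{1}{521}\right) = \left(-357 - 340\right) \left(- \frac{1}{521}\right) = \left(-697\right) \left(- \frac{1}{521}\right) = \frac{697}{521}$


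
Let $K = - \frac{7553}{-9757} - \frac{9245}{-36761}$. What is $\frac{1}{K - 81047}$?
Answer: $- \frac{358677077}{29069333200321} \approx -1.2339 \cdot 10^{-5}$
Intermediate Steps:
$K = \frac{367859298}{358677077}$ ($K = \left(-7553\right) \left(- \frac{1}{9757}\right) - - \frac{9245}{36761} = \frac{7553}{9757} + \frac{9245}{36761} = \frac{367859298}{358677077} \approx 1.0256$)
$\frac{1}{K - 81047} = \frac{1}{\frac{367859298}{358677077} - 81047} = \frac{1}{- \frac{29069333200321}{358677077}} = - \frac{358677077}{29069333200321}$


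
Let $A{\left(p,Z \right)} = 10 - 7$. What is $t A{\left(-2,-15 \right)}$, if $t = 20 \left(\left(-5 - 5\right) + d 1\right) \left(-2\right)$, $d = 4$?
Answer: $720$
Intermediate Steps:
$A{\left(p,Z \right)} = 3$
$t = 240$ ($t = 20 \left(\left(-5 - 5\right) + 4 \cdot 1\right) \left(-2\right) = 20 \left(\left(-5 - 5\right) + 4\right) \left(-2\right) = 20 \left(-10 + 4\right) \left(-2\right) = 20 \left(\left(-6\right) \left(-2\right)\right) = 20 \cdot 12 = 240$)
$t A{\left(-2,-15 \right)} = 240 \cdot 3 = 720$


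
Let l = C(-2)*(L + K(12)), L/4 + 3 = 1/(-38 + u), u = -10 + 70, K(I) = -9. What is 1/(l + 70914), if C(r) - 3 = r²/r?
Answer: 11/779825 ≈ 1.4106e-5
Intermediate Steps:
u = 60
C(r) = 3 + r (C(r) = 3 + r²/r = 3 + r)
L = -130/11 (L = -12 + 4/(-38 + 60) = -12 + 4/22 = -12 + 4*(1/22) = -12 + 2/11 = -130/11 ≈ -11.818)
l = -229/11 (l = (3 - 2)*(-130/11 - 9) = 1*(-229/11) = -229/11 ≈ -20.818)
1/(l + 70914) = 1/(-229/11 + 70914) = 1/(779825/11) = 11/779825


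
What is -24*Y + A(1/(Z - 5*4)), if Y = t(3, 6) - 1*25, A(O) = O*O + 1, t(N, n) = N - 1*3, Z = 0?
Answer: 240401/400 ≈ 601.00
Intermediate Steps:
t(N, n) = -3 + N (t(N, n) = N - 3 = -3 + N)
A(O) = 1 + O² (A(O) = O² + 1 = 1 + O²)
Y = -25 (Y = (-3 + 3) - 1*25 = 0 - 25 = -25)
-24*Y + A(1/(Z - 5*4)) = -24*(-25) + (1 + (1/(0 - 5*4))²) = 600 + (1 + (1/(0 - 20))²) = 600 + (1 + (1/(-20))²) = 600 + (1 + (-1/20)²) = 600 + (1 + 1/400) = 600 + 401/400 = 240401/400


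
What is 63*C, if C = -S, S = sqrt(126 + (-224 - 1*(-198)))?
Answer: -630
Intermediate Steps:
S = 10 (S = sqrt(126 + (-224 + 198)) = sqrt(126 - 26) = sqrt(100) = 10)
C = -10 (C = -1*10 = -10)
63*C = 63*(-10) = -630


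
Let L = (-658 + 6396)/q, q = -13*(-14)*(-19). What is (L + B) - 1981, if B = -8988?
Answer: -998330/91 ≈ -10971.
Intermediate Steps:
q = -3458 (q = 182*(-19) = -3458)
L = -151/91 (L = (-658 + 6396)/(-3458) = 5738*(-1/3458) = -151/91 ≈ -1.6593)
(L + B) - 1981 = (-151/91 - 8988) - 1981 = -818059/91 - 1981 = -998330/91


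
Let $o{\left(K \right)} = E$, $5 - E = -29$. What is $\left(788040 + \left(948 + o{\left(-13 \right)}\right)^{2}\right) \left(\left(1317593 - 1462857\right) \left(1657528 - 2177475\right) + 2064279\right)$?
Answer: $132358936061708468$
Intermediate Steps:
$E = 34$ ($E = 5 - -29 = 5 + 29 = 34$)
$o{\left(K \right)} = 34$
$\left(788040 + \left(948 + o{\left(-13 \right)}\right)^{2}\right) \left(\left(1317593 - 1462857\right) \left(1657528 - 2177475\right) + 2064279\right) = \left(788040 + \left(948 + 34\right)^{2}\right) \left(\left(1317593 - 1462857\right) \left(1657528 - 2177475\right) + 2064279\right) = \left(788040 + 982^{2}\right) \left(\left(-145264\right) \left(-519947\right) + 2064279\right) = \left(788040 + 964324\right) \left(75529581008 + 2064279\right) = 1752364 \cdot 75531645287 = 132358936061708468$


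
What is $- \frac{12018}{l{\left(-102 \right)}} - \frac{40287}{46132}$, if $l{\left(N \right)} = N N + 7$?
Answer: $- \frac{973842333}{480280252} \approx -2.0277$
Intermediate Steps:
$l{\left(N \right)} = 7 + N^{2}$ ($l{\left(N \right)} = N^{2} + 7 = 7 + N^{2}$)
$- \frac{12018}{l{\left(-102 \right)}} - \frac{40287}{46132} = - \frac{12018}{7 + \left(-102\right)^{2}} - \frac{40287}{46132} = - \frac{12018}{7 + 10404} - \frac{40287}{46132} = - \frac{12018}{10411} - \frac{40287}{46132} = - \frac{973842333}{480280252}$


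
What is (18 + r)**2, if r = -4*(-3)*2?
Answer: 1764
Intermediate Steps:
r = 24 (r = 12*2 = 24)
(18 + r)**2 = (18 + 24)**2 = 42**2 = 1764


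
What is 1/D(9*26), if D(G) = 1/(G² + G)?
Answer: 54990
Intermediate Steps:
D(G) = 1/(G + G²)
1/D(9*26) = 1/(1/(((9*26))*(1 + 9*26))) = 1/(1/(234*(1 + 234))) = 1/((1/234)/235) = 1/((1/234)*(1/235)) = 1/(1/54990) = 54990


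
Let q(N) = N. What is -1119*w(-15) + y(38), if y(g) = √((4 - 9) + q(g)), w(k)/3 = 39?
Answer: -130923 + √33 ≈ -1.3092e+5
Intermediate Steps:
w(k) = 117 (w(k) = 3*39 = 117)
y(g) = √(-5 + g) (y(g) = √((4 - 9) + g) = √(-5 + g))
-1119*w(-15) + y(38) = -1119*117 + √(-5 + 38) = -130923 + √33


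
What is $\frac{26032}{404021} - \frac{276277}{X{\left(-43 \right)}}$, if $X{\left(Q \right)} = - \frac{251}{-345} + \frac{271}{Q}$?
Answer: $\frac{1655910218033659}{33413344742} \approx 49558.0$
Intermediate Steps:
$X{\left(Q \right)} = \frac{251}{345} + \frac{271}{Q}$ ($X{\left(Q \right)} = \left(-251\right) \left(- \frac{1}{345}\right) + \frac{271}{Q} = \frac{251}{345} + \frac{271}{Q}$)
$\frac{26032}{404021} - \frac{276277}{X{\left(-43 \right)}} = \frac{26032}{404021} - \frac{276277}{\frac{251}{345} + \frac{271}{-43}} = 26032 \cdot \frac{1}{404021} - \frac{276277}{\frac{251}{345} + 271 \left(- \frac{1}{43}\right)} = \frac{26032}{404021} - \frac{276277}{\frac{251}{345} - \frac{271}{43}} = \frac{26032}{404021} - \frac{276277}{- \frac{82702}{14835}} = \frac{26032}{404021} - - \frac{4098569295}{82702} = \frac{26032}{404021} + \frac{4098569295}{82702} = \frac{1655910218033659}{33413344742}$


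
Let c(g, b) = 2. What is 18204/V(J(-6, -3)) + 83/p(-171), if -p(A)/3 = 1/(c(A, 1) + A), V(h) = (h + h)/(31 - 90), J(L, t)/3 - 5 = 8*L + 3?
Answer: 549049/60 ≈ 9150.8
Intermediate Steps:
J(L, t) = 24 + 24*L (J(L, t) = 15 + 3*(8*L + 3) = 15 + 3*(3 + 8*L) = 15 + (9 + 24*L) = 24 + 24*L)
V(h) = -2*h/59 (V(h) = (2*h)/(-59) = (2*h)*(-1/59) = -2*h/59)
p(A) = -3/(2 + A)
18204/V(J(-6, -3)) + 83/p(-171) = 18204/((-2*(24 + 24*(-6))/59)) + 83/((-3/(2 - 171))) = 18204/((-2*(24 - 144)/59)) + 83/((-3/(-169))) = 18204/((-2/59*(-120))) + 83/((-3*(-1/169))) = 18204/(240/59) + 83/(3/169) = 18204*(59/240) + 83*(169/3) = 89503/20 + 14027/3 = 549049/60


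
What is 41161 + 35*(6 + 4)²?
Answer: 44661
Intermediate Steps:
41161 + 35*(6 + 4)² = 41161 + 35*10² = 41161 + 35*100 = 41161 + 3500 = 44661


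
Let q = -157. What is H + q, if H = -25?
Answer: -182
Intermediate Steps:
H + q = -25 - 157 = -182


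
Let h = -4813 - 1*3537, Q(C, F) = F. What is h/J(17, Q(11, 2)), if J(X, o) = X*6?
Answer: -4175/51 ≈ -81.863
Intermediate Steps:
J(X, o) = 6*X
h = -8350 (h = -4813 - 3537 = -8350)
h/J(17, Q(11, 2)) = -8350/(6*17) = -8350/102 = -8350*1/102 = -4175/51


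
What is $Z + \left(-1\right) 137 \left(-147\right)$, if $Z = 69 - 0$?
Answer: $20208$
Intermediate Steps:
$Z = 69$ ($Z = 69 + 0 = 69$)
$Z + \left(-1\right) 137 \left(-147\right) = 69 + \left(-1\right) 137 \left(-147\right) = 69 - -20139 = 69 + 20139 = 20208$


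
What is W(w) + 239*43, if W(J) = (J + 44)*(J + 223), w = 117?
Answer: 65017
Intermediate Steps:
W(J) = (44 + J)*(223 + J)
W(w) + 239*43 = (9812 + 117² + 267*117) + 239*43 = (9812 + 13689 + 31239) + 10277 = 54740 + 10277 = 65017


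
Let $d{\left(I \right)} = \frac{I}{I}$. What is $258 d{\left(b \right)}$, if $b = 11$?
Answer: $258$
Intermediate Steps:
$d{\left(I \right)} = 1$
$258 d{\left(b \right)} = 258 \cdot 1 = 258$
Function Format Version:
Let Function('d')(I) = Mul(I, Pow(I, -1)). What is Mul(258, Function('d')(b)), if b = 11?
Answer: 258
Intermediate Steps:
Function('d')(I) = 1
Mul(258, Function('d')(b)) = Mul(258, 1) = 258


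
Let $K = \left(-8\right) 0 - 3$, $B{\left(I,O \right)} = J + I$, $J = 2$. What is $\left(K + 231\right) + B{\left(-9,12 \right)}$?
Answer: $221$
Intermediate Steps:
$B{\left(I,O \right)} = 2 + I$
$K = -3$ ($K = 0 - 3 = -3$)
$\left(K + 231\right) + B{\left(-9,12 \right)} = \left(-3 + 231\right) + \left(2 - 9\right) = 228 - 7 = 221$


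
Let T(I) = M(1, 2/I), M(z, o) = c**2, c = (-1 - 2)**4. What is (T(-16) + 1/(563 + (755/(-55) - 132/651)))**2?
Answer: 73943588962865197489/1717750996900 ≈ 4.3047e+7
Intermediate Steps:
c = 81 (c = (-3)**4 = 81)
M(z, o) = 6561 (M(z, o) = 81**2 = 6561)
T(I) = 6561
(T(-16) + 1/(563 + (755/(-55) - 132/651)))**2 = (6561 + 1/(563 + (755/(-55) - 132/651)))**2 = (6561 + 1/(563 + (755*(-1/55) - 132*1/651)))**2 = (6561 + 1/(563 + (-151/11 - 44/217)))**2 = (6561 + 1/(563 - 33251/2387))**2 = (6561 + 1/(1310630/2387))**2 = (6561 + 2387/1310630)**2 = (8599045817/1310630)**2 = 73943588962865197489/1717750996900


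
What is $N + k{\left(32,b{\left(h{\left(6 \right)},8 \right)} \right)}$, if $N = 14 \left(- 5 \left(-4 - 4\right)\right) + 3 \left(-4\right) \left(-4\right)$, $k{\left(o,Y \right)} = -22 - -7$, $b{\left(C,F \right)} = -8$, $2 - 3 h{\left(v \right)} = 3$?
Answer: $593$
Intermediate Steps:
$h{\left(v \right)} = - \frac{1}{3}$ ($h{\left(v \right)} = \frac{2}{3} - 1 = - \frac{1}{3}$)
$k{\left(o,Y \right)} = -15$ ($k{\left(o,Y \right)} = -22 + 7 = -15$)
$N = 608$ ($N = 14 \left(\left(-5\right) \left(-8\right)\right) - -48 = 14 \cdot 40 + 48 = 560 + 48 = 608$)
$N + k{\left(32,b{\left(h{\left(6 \right)},8 \right)} \right)} = 608 - 15 = 593$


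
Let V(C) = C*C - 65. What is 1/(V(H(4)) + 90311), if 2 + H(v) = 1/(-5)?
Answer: 25/2256271 ≈ 1.1080e-5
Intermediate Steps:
H(v) = -11/5 (H(v) = -2 + 1/(-5) = -2 - ⅕ = -11/5)
V(C) = -65 + C² (V(C) = C² - 65 = -65 + C²)
1/(V(H(4)) + 90311) = 1/((-65 + (-11/5)²) + 90311) = 1/((-65 + 121/25) + 90311) = 1/(-1504/25 + 90311) = 1/(2256271/25) = 25/2256271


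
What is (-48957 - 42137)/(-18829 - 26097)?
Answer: 45547/22463 ≈ 2.0276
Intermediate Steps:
(-48957 - 42137)/(-18829 - 26097) = -91094/(-44926) = -91094*(-1/44926) = 45547/22463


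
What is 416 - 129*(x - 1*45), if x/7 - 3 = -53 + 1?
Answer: 50468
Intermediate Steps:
x = -343 (x = 21 + 7*(-53 + 1) = 21 + 7*(-52) = 21 - 364 = -343)
416 - 129*(x - 1*45) = 416 - 129*(-343 - 1*45) = 416 - 129*(-343 - 45) = 416 - 129*(-388) = 416 + 50052 = 50468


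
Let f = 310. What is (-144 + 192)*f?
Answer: 14880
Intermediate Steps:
(-144 + 192)*f = (-144 + 192)*310 = 48*310 = 14880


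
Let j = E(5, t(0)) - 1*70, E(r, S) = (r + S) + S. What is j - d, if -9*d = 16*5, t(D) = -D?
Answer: -505/9 ≈ -56.111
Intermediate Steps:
E(r, S) = r + 2*S (E(r, S) = (S + r) + S = r + 2*S)
d = -80/9 (d = -16*5/9 = -⅑*80 = -80/9 ≈ -8.8889)
j = -65 (j = (5 + 2*(-1*0)) - 1*70 = (5 + 2*0) - 70 = (5 + 0) - 70 = 5 - 70 = -65)
j - d = -65 - 1*(-80/9) = -65 + 80/9 = -505/9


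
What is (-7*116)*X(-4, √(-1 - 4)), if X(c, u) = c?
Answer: 3248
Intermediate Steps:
(-7*116)*X(-4, √(-1 - 4)) = -7*116*(-4) = -812*(-4) = 3248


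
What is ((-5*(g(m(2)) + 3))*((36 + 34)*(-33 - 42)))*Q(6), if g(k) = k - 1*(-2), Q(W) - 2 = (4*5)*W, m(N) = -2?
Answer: 9607500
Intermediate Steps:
Q(W) = 2 + 20*W (Q(W) = 2 + (4*5)*W = 2 + 20*W)
g(k) = 2 + k (g(k) = k + 2 = 2 + k)
((-5*(g(m(2)) + 3))*((36 + 34)*(-33 - 42)))*Q(6) = ((-5*((2 - 2) + 3))*((36 + 34)*(-33 - 42)))*(2 + 20*6) = ((-5*(0 + 3))*(70*(-75)))*(2 + 120) = (-5*3*(-5250))*122 = -15*(-5250)*122 = 78750*122 = 9607500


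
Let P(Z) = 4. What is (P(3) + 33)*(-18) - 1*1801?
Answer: -2467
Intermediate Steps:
(P(3) + 33)*(-18) - 1*1801 = (4 + 33)*(-18) - 1*1801 = 37*(-18) - 1801 = -666 - 1801 = -2467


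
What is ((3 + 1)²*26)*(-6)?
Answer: -2496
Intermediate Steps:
((3 + 1)²*26)*(-6) = (4²*26)*(-6) = (16*26)*(-6) = 416*(-6) = -2496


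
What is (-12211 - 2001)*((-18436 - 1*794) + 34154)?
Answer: -212099888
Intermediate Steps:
(-12211 - 2001)*((-18436 - 1*794) + 34154) = -14212*((-18436 - 794) + 34154) = -14212*(-19230 + 34154) = -14212*14924 = -212099888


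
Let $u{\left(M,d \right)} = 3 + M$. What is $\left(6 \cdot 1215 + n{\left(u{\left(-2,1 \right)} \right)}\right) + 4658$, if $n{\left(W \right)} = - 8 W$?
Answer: $11940$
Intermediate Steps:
$\left(6 \cdot 1215 + n{\left(u{\left(-2,1 \right)} \right)}\right) + 4658 = \left(6 \cdot 1215 - 8 \left(3 - 2\right)\right) + 4658 = \left(7290 - 8\right) + 4658 = 7282 + 4658 = 11940$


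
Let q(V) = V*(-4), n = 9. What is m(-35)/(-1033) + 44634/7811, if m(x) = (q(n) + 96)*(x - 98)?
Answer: 108438702/8068763 ≈ 13.439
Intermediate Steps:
q(V) = -4*V
m(x) = -5880 + 60*x (m(x) = (-4*9 + 96)*(x - 98) = (-36 + 96)*(-98 + x) = 60*(-98 + x) = -5880 + 60*x)
m(-35)/(-1033) + 44634/7811 = (-5880 + 60*(-35))/(-1033) + 44634/7811 = (-5880 - 2100)*(-1/1033) + 44634*(1/7811) = -7980*(-1/1033) + 44634/7811 = 7980/1033 + 44634/7811 = 108438702/8068763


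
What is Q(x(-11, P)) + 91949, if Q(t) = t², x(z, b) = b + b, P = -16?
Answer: 92973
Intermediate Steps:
x(z, b) = 2*b
Q(x(-11, P)) + 91949 = (2*(-16))² + 91949 = (-32)² + 91949 = 1024 + 91949 = 92973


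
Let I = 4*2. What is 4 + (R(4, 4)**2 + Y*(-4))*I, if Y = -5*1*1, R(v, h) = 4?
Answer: 292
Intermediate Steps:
I = 8
Y = -5 (Y = -5*1 = -5)
4 + (R(4, 4)**2 + Y*(-4))*I = 4 + (4**2 - 5*(-4))*8 = 4 + (16 + 20)*8 = 4 + 36*8 = 4 + 288 = 292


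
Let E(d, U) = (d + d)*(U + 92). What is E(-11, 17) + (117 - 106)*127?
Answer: -1001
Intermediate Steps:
E(d, U) = 2*d*(92 + U) (E(d, U) = (2*d)*(92 + U) = 2*d*(92 + U))
E(-11, 17) + (117 - 106)*127 = 2*(-11)*(92 + 17) + (117 - 106)*127 = 2*(-11)*109 + 11*127 = -2398 + 1397 = -1001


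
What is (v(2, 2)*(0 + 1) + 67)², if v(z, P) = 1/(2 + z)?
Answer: 72361/16 ≈ 4522.6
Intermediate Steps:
(v(2, 2)*(0 + 1) + 67)² = ((0 + 1)/(2 + 2) + 67)² = (1/4 + 67)² = ((¼)*1 + 67)² = (¼ + 67)² = (269/4)² = 72361/16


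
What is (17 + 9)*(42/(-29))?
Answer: -1092/29 ≈ -37.655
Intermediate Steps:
(17 + 9)*(42/(-29)) = 26*(42*(-1/29)) = 26*(-42/29) = -1092/29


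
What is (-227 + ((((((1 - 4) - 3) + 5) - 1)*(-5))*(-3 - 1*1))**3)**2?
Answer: 4125107529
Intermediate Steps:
(-227 + ((((((1 - 4) - 3) + 5) - 1)*(-5))*(-3 - 1*1))**3)**2 = (-227 + (((((-3 - 3) + 5) - 1)*(-5))*(-3 - 1))**3)**2 = (-227 + ((((-6 + 5) - 1)*(-5))*(-4))**3)**2 = (-227 + (((-1 - 1)*(-5))*(-4))**3)**2 = (-227 + (-2*(-5)*(-4))**3)**2 = (-227 + (10*(-4))**3)**2 = (-227 + (-40)**3)**2 = (-227 - 64000)**2 = (-64227)**2 = 4125107529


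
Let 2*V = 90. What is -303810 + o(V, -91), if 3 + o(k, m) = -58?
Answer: -303871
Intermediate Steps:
V = 45 (V = (½)*90 = 45)
o(k, m) = -61 (o(k, m) = -3 - 58 = -61)
-303810 + o(V, -91) = -303810 - 61 = -303871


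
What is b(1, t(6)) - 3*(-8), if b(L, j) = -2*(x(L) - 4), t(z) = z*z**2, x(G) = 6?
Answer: 20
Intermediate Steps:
t(z) = z**3
b(L, j) = -4 (b(L, j) = -2*(6 - 4) = -2*2 = -4)
b(1, t(6)) - 3*(-8) = -4 - 3*(-8) = -4 + 24 = 20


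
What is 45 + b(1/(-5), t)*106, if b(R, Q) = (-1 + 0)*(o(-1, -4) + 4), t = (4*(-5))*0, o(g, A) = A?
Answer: 45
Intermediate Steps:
t = 0 (t = -20*0 = 0)
b(R, Q) = 0 (b(R, Q) = (-1 + 0)*(-4 + 4) = -1*0 = 0)
45 + b(1/(-5), t)*106 = 45 + 0*106 = 45 + 0 = 45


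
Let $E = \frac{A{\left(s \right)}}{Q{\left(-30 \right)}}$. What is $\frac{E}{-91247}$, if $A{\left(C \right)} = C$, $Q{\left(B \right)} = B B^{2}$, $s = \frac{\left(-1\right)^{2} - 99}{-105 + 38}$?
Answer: $\frac{49}{82532911500} \approx 5.937 \cdot 10^{-10}$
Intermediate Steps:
$s = \frac{98}{67}$ ($s = \frac{1 - 99}{-67} = \left(-98\right) \left(- \frac{1}{67}\right) = \frac{98}{67} \approx 1.4627$)
$Q{\left(B \right)} = B^{3}$
$E = - \frac{49}{904500}$ ($E = \frac{98}{67 \left(-30\right)^{3}} = \frac{98}{67 \left(-27000\right)} = \frac{98}{67} \left(- \frac{1}{27000}\right) = - \frac{49}{904500} \approx -5.4174 \cdot 10^{-5}$)
$\frac{E}{-91247} = - \frac{49}{904500 \left(-91247\right)} = \left(- \frac{49}{904500}\right) \left(- \frac{1}{91247}\right) = \frac{49}{82532911500}$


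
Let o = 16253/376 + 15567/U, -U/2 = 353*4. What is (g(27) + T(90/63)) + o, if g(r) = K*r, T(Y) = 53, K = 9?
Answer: 11073287/33182 ≈ 333.71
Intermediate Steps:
U = -2824 (U = -706*4 = -2*1412 = -2824)
g(r) = 9*r
o = 1251415/33182 (o = 16253/376 + 15567/(-2824) = 16253*(1/376) + 15567*(-1/2824) = 16253/376 - 15567/2824 = 1251415/33182 ≈ 37.714)
(g(27) + T(90/63)) + o = (9*27 + 53) + 1251415/33182 = (243 + 53) + 1251415/33182 = 296 + 1251415/33182 = 11073287/33182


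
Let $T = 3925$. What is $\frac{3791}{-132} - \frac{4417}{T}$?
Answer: $- \frac{15462719}{518100} \approx -29.845$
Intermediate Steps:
$\frac{3791}{-132} - \frac{4417}{T} = \frac{3791}{-132} - \frac{4417}{3925} = 3791 \left(- \frac{1}{132}\right) - \frac{4417}{3925} = - \frac{3791}{132} - \frac{4417}{3925} = - \frac{15462719}{518100}$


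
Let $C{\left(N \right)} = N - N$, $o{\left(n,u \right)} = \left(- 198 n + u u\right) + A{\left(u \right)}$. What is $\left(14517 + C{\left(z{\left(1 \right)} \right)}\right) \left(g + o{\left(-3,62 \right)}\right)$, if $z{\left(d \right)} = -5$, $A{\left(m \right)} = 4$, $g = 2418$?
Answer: $99586620$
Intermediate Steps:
$o{\left(n,u \right)} = 4 + u^{2} - 198 n$ ($o{\left(n,u \right)} = \left(- 198 n + u u\right) + 4 = \left(- 198 n + u^{2}\right) + 4 = \left(u^{2} - 198 n\right) + 4 = 4 + u^{2} - 198 n$)
$C{\left(N \right)} = 0$
$\left(14517 + C{\left(z{\left(1 \right)} \right)}\right) \left(g + o{\left(-3,62 \right)}\right) = \left(14517 + 0\right) \left(2418 + \left(4 + 62^{2} - -594\right)\right) = 14517 \left(2418 + \left(4 + 3844 + 594\right)\right) = 14517 \left(2418 + 4442\right) = 14517 \cdot 6860 = 99586620$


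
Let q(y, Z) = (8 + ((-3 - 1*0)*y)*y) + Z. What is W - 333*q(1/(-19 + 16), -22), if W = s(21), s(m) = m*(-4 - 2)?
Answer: 4647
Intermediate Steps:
s(m) = -6*m (s(m) = m*(-6) = -6*m)
W = -126 (W = -6*21 = -126)
q(y, Z) = 8 + Z - 3*y**2 (q(y, Z) = (8 + ((-3 + 0)*y)*y) + Z = (8 + (-3*y)*y) + Z = (8 - 3*y**2) + Z = 8 + Z - 3*y**2)
W - 333*q(1/(-19 + 16), -22) = -126 - 333*(8 - 22 - 3/(-19 + 16)**2) = -126 - 333*(8 - 22 - 3*(1/(-3))**2) = -126 - 333*(8 - 22 - 3*(-1/3)**2) = -126 - 333*(8 - 22 - 3*1/9) = -126 - 333*(8 - 22 - 1/3) = -126 - 333*(-43/3) = -126 + 4773 = 4647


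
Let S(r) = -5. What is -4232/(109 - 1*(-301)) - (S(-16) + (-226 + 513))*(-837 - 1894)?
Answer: 157876994/205 ≈ 7.7013e+5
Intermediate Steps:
-4232/(109 - 1*(-301)) - (S(-16) + (-226 + 513))*(-837 - 1894) = -4232/(109 - 1*(-301)) - (-5 + (-226 + 513))*(-837 - 1894) = -4232/(109 + 301) - (-5 + 287)*(-2731) = -4232/410 - 282*(-2731) = -4232*1/410 - 1*(-770142) = -2116/205 + 770142 = 157876994/205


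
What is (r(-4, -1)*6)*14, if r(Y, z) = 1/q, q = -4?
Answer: -21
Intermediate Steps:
r(Y, z) = -¼ (r(Y, z) = 1/(-4) = -¼)
(r(-4, -1)*6)*14 = -¼*6*14 = -3/2*14 = -21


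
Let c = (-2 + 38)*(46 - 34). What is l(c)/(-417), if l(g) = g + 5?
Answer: -437/417 ≈ -1.0480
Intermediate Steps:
c = 432 (c = 36*12 = 432)
l(g) = 5 + g
l(c)/(-417) = (5 + 432)/(-417) = 437*(-1/417) = -437/417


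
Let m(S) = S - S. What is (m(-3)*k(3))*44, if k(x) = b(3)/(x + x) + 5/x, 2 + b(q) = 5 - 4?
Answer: 0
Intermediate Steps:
b(q) = -1 (b(q) = -2 + (5 - 4) = -2 + 1 = -1)
m(S) = 0
k(x) = 9/(2*x) (k(x) = -1/(x + x) + 5/x = -1/(2*x) + 5/x = 9/(2*x))
(m(-3)*k(3))*44 = (0*((9/2)/3))*44 = (0*((9/2)*(⅓)))*44 = (0*(3/2))*44 = 0*44 = 0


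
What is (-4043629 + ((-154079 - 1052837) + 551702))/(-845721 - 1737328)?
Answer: 4698843/2583049 ≈ 1.8191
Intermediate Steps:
(-4043629 + ((-154079 - 1052837) + 551702))/(-845721 - 1737328) = (-4043629 + (-1206916 + 551702))/(-2583049) = (-4043629 - 655214)*(-1/2583049) = -4698843*(-1/2583049) = 4698843/2583049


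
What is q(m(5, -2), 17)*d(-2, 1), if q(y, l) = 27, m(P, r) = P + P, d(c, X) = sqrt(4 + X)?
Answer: 27*sqrt(5) ≈ 60.374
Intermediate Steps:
m(P, r) = 2*P
q(m(5, -2), 17)*d(-2, 1) = 27*sqrt(4 + 1) = 27*sqrt(5)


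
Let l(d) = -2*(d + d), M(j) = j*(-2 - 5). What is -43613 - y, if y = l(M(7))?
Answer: -43809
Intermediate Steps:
M(j) = -7*j (M(j) = j*(-7) = -7*j)
l(d) = -4*d
y = 196 (y = -(-28)*7 = -4*(-49) = 196)
-43613 - y = -43613 - 1*196 = -43613 - 196 = -43809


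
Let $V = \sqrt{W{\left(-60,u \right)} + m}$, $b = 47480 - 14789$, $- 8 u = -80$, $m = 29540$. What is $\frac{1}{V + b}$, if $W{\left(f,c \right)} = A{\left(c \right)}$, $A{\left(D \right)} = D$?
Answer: $\frac{10897}{356223977} - \frac{5 \sqrt{1182}}{1068671931} \approx 3.0429 \cdot 10^{-5}$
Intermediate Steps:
$u = 10$ ($u = \left(- \frac{1}{8}\right) \left(-80\right) = 10$)
$b = 32691$
$W{\left(f,c \right)} = c$
$V = 5 \sqrt{1182}$ ($V = \sqrt{10 + 29540} = \sqrt{29550} = 5 \sqrt{1182} \approx 171.9$)
$\frac{1}{V + b} = \frac{1}{5 \sqrt{1182} + 32691} = \frac{1}{32691 + 5 \sqrt{1182}}$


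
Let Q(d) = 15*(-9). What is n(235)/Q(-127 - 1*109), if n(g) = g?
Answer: -47/27 ≈ -1.7407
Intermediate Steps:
Q(d) = -135
n(235)/Q(-127 - 1*109) = 235/(-135) = 235*(-1/135) = -47/27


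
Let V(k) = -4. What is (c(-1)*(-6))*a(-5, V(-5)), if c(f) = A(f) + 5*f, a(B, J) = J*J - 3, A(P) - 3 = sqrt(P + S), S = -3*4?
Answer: 156 - 78*I*sqrt(13) ≈ 156.0 - 281.23*I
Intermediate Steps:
S = -12
A(P) = 3 + sqrt(-12 + P) (A(P) = 3 + sqrt(P - 12) = 3 + sqrt(-12 + P))
a(B, J) = -3 + J**2 (a(B, J) = J**2 - 3 = -3 + J**2)
c(f) = 3 + sqrt(-12 + f) + 5*f (c(f) = (3 + sqrt(-12 + f)) + 5*f = 3 + sqrt(-12 + f) + 5*f)
(c(-1)*(-6))*a(-5, V(-5)) = ((3 + sqrt(-12 - 1) + 5*(-1))*(-6))*(-3 + (-4)**2) = ((3 + sqrt(-13) - 5)*(-6))*(-3 + 16) = ((3 + I*sqrt(13) - 5)*(-6))*13 = ((-2 + I*sqrt(13))*(-6))*13 = (12 - 6*I*sqrt(13))*13 = 156 - 78*I*sqrt(13)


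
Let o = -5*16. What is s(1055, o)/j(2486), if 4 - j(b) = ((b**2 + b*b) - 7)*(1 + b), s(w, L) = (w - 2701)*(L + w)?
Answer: 1604850/30740277491 ≈ 5.2207e-5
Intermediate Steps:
o = -80
s(w, L) = (-2701 + w)*(L + w)
j(b) = 4 - (1 + b)*(-7 + 2*b**2) (j(b) = 4 - ((b**2 + b*b) - 7)*(1 + b) = 4 - ((b**2 + b**2) - 7)*(1 + b) = 4 - (2*b**2 - 7)*(1 + b) = 4 - (-7 + 2*b**2)*(1 + b) = 4 - (1 + b)*(-7 + 2*b**2))
s(1055, o)/j(2486) = (1055**2 - 2701*(-80) - 2701*1055 - 80*1055)/(11 - 2*2486**2 - 2*2486**3 + 7*2486) = (1113025 + 216080 - 2849555 - 84400)/(11 - 2*6180196 - 2*15363967256 + 17402) = -1604850/(11 - 12360392 - 30727934512 + 17402) = -1604850/(-30740277491) = -1604850*(-1/30740277491) = 1604850/30740277491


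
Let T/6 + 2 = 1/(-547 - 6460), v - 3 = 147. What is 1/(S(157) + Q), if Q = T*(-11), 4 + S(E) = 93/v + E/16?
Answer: 254800/35275001 ≈ 0.0072232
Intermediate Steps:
v = 150 (v = 3 + 147 = 150)
S(E) = -169/50 + E/16 (S(E) = -4 + (93/150 + E/16) = -4 + (93*(1/150) + E*(1/16)) = -4 + (31/50 + E/16) = -169/50 + E/16)
T = -84090/7007 (T = -12 + 6/(-547 - 6460) = -12 + 6/(-7007) = -12 + 6*(-1/7007) = -12 - 6/7007 = -84090/7007 ≈ -12.001)
Q = 84090/637 (Q = -84090/7007*(-11) = 84090/637 ≈ 132.01)
1/(S(157) + Q) = 1/((-169/50 + (1/16)*157) + 84090/637) = 1/((-169/50 + 157/16) + 84090/637) = 1/(2573/400 + 84090/637) = 1/(35275001/254800) = 254800/35275001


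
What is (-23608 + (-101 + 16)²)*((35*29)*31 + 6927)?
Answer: -628976136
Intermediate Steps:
(-23608 + (-101 + 16)²)*((35*29)*31 + 6927) = (-23608 + (-85)²)*(1015*31 + 6927) = (-23608 + 7225)*(31465 + 6927) = -16383*38392 = -628976136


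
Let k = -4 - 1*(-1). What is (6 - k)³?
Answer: 729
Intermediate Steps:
k = -3 (k = -4 + 1 = -3)
(6 - k)³ = (6 - 1*(-3))³ = (6 + 3)³ = 9³ = 729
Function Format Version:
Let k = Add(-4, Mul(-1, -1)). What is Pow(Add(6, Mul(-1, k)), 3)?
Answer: 729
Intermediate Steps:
k = -3 (k = Add(-4, 1) = -3)
Pow(Add(6, Mul(-1, k)), 3) = Pow(Add(6, Mul(-1, -3)), 3) = Pow(Add(6, 3), 3) = Pow(9, 3) = 729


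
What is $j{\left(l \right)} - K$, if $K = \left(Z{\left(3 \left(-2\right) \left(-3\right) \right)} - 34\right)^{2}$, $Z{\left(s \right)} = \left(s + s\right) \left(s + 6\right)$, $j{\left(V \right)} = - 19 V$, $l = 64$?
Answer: $-690116$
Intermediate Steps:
$Z{\left(s \right)} = 2 s \left(6 + s\right)$
$K = 688900$ ($K = \left(2 \cdot 3 \left(-2\right) \left(-3\right) \left(6 + 3 \left(-2\right) \left(-3\right)\right) - 34\right)^{2} = \left(2 \left(\left(-6\right) \left(-3\right)\right) \left(6 - -18\right) - 34\right)^{2} = \left(2 \cdot 18 \left(6 + 18\right) - 34\right)^{2} = \left(2 \cdot 18 \cdot 24 - 34\right)^{2} = \left(864 - 34\right)^{2} = 830^{2} = 688900$)
$j{\left(l \right)} - K = \left(-19\right) 64 - 688900 = -1216 - 688900 = -690116$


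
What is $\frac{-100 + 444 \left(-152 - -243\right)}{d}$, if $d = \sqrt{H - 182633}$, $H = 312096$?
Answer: $\frac{40304 \sqrt{129463}}{129463} \approx 112.01$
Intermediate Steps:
$d = \sqrt{129463}$ ($d = \sqrt{312096 - 182633} = \sqrt{129463} \approx 359.81$)
$\frac{-100 + 444 \left(-152 - -243\right)}{d} = \frac{-100 + 444 \left(-152 - -243\right)}{\sqrt{129463}} = \left(-100 + 444 \left(-152 + 243\right)\right) \frac{\sqrt{129463}}{129463} = \left(-100 + 444 \cdot 91\right) \frac{\sqrt{129463}}{129463} = \left(-100 + 40404\right) \frac{\sqrt{129463}}{129463} = 40304 \frac{\sqrt{129463}}{129463} = \frac{40304 \sqrt{129463}}{129463}$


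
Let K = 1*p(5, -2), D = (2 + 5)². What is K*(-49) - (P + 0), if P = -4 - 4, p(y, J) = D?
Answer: -2393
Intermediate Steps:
D = 49 (D = 7² = 49)
p(y, J) = 49
P = -8
K = 49 (K = 1*49 = 49)
K*(-49) - (P + 0) = 49*(-49) - (-8 + 0) = -2401 - 1*(-8) = -2401 + 8 = -2393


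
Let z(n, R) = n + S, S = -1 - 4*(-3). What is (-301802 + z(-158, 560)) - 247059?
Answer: -549008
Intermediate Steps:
S = 11 (S = -1 + 12 = 11)
z(n, R) = 11 + n (z(n, R) = n + 11 = 11 + n)
(-301802 + z(-158, 560)) - 247059 = (-301802 + (11 - 158)) - 247059 = (-301802 - 147) - 247059 = -301949 - 247059 = -549008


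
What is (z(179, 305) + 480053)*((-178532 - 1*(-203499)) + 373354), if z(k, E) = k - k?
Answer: 191215191013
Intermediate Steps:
z(k, E) = 0
(z(179, 305) + 480053)*((-178532 - 1*(-203499)) + 373354) = (0 + 480053)*((-178532 - 1*(-203499)) + 373354) = 480053*((-178532 + 203499) + 373354) = 480053*(24967 + 373354) = 480053*398321 = 191215191013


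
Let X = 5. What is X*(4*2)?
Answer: 40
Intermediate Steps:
X*(4*2) = 5*(4*2) = 5*8 = 40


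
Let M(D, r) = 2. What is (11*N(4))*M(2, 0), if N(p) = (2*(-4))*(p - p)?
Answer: 0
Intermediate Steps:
N(p) = 0 (N(p) = -8*0 = 0)
(11*N(4))*M(2, 0) = (11*0)*2 = 0*2 = 0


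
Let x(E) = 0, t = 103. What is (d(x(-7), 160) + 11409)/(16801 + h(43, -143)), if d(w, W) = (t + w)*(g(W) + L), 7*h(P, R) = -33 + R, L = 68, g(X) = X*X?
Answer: 18586491/117431 ≈ 158.28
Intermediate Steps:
g(X) = X²
h(P, R) = -33/7 + R/7 (h(P, R) = (-33 + R)/7 = -33/7 + R/7)
d(w, W) = (68 + W²)*(103 + w) (d(w, W) = (103 + w)*(W² + 68) = (103 + w)*(68 + W²) = (68 + W²)*(103 + w))
(d(x(-7), 160) + 11409)/(16801 + h(43, -143)) = ((7004 + 68*0 + 103*160² + 0*160²) + 11409)/(16801 + (-33/7 + (⅐)*(-143))) = ((7004 + 0 + 103*25600 + 0*25600) + 11409)/(16801 + (-33/7 - 143/7)) = ((7004 + 0 + 2636800 + 0) + 11409)/(16801 - 176/7) = (2643804 + 11409)/(117431/7) = 2655213*(7/117431) = 18586491/117431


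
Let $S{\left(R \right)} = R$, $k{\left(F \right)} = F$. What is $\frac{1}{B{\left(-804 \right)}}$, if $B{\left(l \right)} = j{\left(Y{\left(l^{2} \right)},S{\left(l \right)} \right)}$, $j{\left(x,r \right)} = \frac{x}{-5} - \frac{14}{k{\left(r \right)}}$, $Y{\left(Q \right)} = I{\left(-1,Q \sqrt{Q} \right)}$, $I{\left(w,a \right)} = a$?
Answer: $- \frac{2010}{208926822493} \approx -9.6206 \cdot 10^{-9}$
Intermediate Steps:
$Y{\left(Q \right)} = Q^{\frac{3}{2}}$ ($Y{\left(Q \right)} = Q \sqrt{Q} = Q^{\frac{3}{2}}$)
$j{\left(x,r \right)} = - \frac{14}{r} - \frac{x}{5}$ ($j{\left(x,r \right)} = \frac{x}{-5} - \frac{14}{r} = x \left(- \frac{1}{5}\right) - \frac{14}{r} = - \frac{x}{5} - \frac{14}{r} = - \frac{14}{r} - \frac{x}{5}$)
$B{\left(l \right)} = - \frac{14}{l} - \frac{\left(l^{2}\right)^{\frac{3}{2}}}{5}$
$\frac{1}{B{\left(-804 \right)}} = \frac{1}{- \frac{14}{-804} - \frac{\left(\left(-804\right)^{2}\right)^{\frac{3}{2}}}{5}} = \frac{1}{\left(-14\right) \left(- \frac{1}{804}\right) - \frac{646416^{\frac{3}{2}}}{5}} = \frac{1}{\frac{7}{402} - \frac{519718464}{5}} = \frac{1}{- \frac{208926822493}{2010}} = - \frac{2010}{208926822493}$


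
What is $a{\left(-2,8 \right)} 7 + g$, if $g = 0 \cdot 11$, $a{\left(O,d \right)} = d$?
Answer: $56$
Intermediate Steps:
$g = 0$
$a{\left(-2,8 \right)} 7 + g = 8 \cdot 7 + 0 = 56 + 0 = 56$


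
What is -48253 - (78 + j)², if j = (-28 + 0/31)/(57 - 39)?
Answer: -4381837/81 ≈ -54097.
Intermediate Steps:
j = -14/9 (j = (-28 + 0*(1/31))/18 = (-28 + 0)*(1/18) = -28*1/18 = -14/9 ≈ -1.5556)
-48253 - (78 + j)² = -48253 - (78 - 14/9)² = -48253 - (688/9)² = -48253 - 1*473344/81 = -48253 - 473344/81 = -4381837/81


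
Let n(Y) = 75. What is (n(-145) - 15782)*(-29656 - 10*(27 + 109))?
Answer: 487168312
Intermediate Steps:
(n(-145) - 15782)*(-29656 - 10*(27 + 109)) = (75 - 15782)*(-29656 - 10*(27 + 109)) = -15707*(-29656 - 10*136) = -15707*(-29656 - 1360) = -15707*(-31016) = 487168312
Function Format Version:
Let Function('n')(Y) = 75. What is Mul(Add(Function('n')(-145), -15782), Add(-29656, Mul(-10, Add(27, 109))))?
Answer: 487168312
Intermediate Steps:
Mul(Add(Function('n')(-145), -15782), Add(-29656, Mul(-10, Add(27, 109)))) = Mul(Add(75, -15782), Add(-29656, Mul(-10, Add(27, 109)))) = Mul(-15707, Add(-29656, Mul(-10, 136))) = Mul(-15707, Add(-29656, -1360)) = Mul(-15707, -31016) = 487168312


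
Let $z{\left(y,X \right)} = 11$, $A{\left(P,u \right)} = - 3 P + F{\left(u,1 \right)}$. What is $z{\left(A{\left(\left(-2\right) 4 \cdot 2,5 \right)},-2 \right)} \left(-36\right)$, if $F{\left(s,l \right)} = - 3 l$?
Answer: $-396$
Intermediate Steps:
$A{\left(P,u \right)} = -3 - 3 P$ ($A{\left(P,u \right)} = - 3 P - 3 = -3 - 3 P$)
$z{\left(A{\left(\left(-2\right) 4 \cdot 2,5 \right)},-2 \right)} \left(-36\right) = 11 \left(-36\right) = -396$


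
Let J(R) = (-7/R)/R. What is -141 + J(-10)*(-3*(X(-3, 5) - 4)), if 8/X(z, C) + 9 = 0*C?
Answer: -10652/75 ≈ -142.03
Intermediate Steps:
J(R) = -7/R²
X(z, C) = -8/9 (X(z, C) = 8/(-9 + 0*C) = 8/(-9 + 0) = 8/(-9) = 8*(-⅑) = -8/9)
-141 + J(-10)*(-3*(X(-3, 5) - 4)) = -141 + (-7/(-10)²)*(-3*(-8/9 - 4)) = -141 + (-7*1/100)*(-3*(-44/9)) = -141 - 7/100*44/3 = -141 - 77/75 = -10652/75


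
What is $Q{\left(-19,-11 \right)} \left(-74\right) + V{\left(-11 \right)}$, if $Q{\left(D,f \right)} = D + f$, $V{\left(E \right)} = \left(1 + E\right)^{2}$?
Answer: $2320$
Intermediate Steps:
$Q{\left(-19,-11 \right)} \left(-74\right) + V{\left(-11 \right)} = \left(-19 - 11\right) \left(-74\right) + \left(1 - 11\right)^{2} = \left(-30\right) \left(-74\right) + \left(-10\right)^{2} = 2220 + 100 = 2320$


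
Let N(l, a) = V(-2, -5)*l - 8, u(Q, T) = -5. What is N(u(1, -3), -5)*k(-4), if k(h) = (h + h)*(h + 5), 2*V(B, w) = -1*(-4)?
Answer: 144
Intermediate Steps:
V(B, w) = 2 (V(B, w) = (-1*(-4))/2 = (1/2)*4 = 2)
N(l, a) = -8 + 2*l (N(l, a) = 2*l - 8 = -8 + 2*l)
k(h) = 2*h*(5 + h) (k(h) = (2*h)*(5 + h) = 2*h*(5 + h))
N(u(1, -3), -5)*k(-4) = (-8 + 2*(-5))*(2*(-4)*(5 - 4)) = (-8 - 10)*(2*(-4)*1) = -18*(-8) = 144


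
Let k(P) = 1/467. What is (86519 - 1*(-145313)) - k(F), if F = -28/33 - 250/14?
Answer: 108265543/467 ≈ 2.3183e+5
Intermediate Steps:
F = -4321/231 (F = -28*1/33 - 250*1/14 = -28/33 - 125/7 = -4321/231 ≈ -18.706)
k(P) = 1/467
(86519 - 1*(-145313)) - k(F) = (86519 - 1*(-145313)) - 1*1/467 = (86519 + 145313) - 1/467 = 231832 - 1/467 = 108265543/467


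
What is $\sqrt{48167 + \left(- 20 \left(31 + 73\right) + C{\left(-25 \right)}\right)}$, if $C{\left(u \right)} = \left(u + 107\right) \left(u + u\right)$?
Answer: $11 \sqrt{347} \approx 204.91$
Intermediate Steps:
$C{\left(u \right)} = 2 u \left(107 + u\right)$ ($C{\left(u \right)} = \left(107 + u\right) 2 u = 2 u \left(107 + u\right)$)
$\sqrt{48167 + \left(- 20 \left(31 + 73\right) + C{\left(-25 \right)}\right)} = \sqrt{48167 - \left(20 \left(31 + 73\right) + 50 \left(107 - 25\right)\right)} = \sqrt{48167 + \left(\left(-20\right) 104 + 2 \left(-25\right) 82\right)} = \sqrt{48167 - 6180} = \sqrt{41987} = 11 \sqrt{347}$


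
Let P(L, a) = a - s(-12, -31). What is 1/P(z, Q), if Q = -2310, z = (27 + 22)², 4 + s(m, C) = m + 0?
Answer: -1/2294 ≈ -0.00043592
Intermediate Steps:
s(m, C) = -4 + m (s(m, C) = -4 + (m + 0) = -4 + m)
z = 2401 (z = 49² = 2401)
P(L, a) = 16 + a (P(L, a) = a - (-4 - 12) = a - 1*(-16) = a + 16 = 16 + a)
1/P(z, Q) = 1/(16 - 2310) = 1/(-2294) = -1/2294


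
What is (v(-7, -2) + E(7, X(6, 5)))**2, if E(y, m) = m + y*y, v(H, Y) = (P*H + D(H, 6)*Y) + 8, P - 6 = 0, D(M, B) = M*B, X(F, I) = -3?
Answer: 9216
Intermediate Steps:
D(M, B) = B*M
P = 6 (P = 6 + 0 = 6)
v(H, Y) = 8 + 6*H + 6*H*Y (v(H, Y) = (6*H + (6*H)*Y) + 8 = (6*H + 6*H*Y) + 8 = 8 + 6*H + 6*H*Y)
E(y, m) = m + y**2
(v(-7, -2) + E(7, X(6, 5)))**2 = ((8 + 6*(-7) + 6*(-7)*(-2)) + (-3 + 7**2))**2 = ((8 - 42 + 84) + (-3 + 49))**2 = (50 + 46)**2 = 96**2 = 9216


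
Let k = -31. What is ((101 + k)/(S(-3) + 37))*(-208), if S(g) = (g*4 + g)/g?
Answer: -1040/3 ≈ -346.67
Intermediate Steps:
S(g) = 5 (S(g) = (4*g + g)/g = (5*g)/g = 5)
((101 + k)/(S(-3) + 37))*(-208) = ((101 - 31)/(5 + 37))*(-208) = (70/42)*(-208) = (70*(1/42))*(-208) = (5/3)*(-208) = -1040/3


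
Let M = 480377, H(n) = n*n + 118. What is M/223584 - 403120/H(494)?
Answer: 798670117/1605556704 ≈ 0.49744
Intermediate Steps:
H(n) = 118 + n**2 (H(n) = n**2 + 118 = 118 + n**2)
M/223584 - 403120/H(494) = 480377/223584 - 403120/(118 + 494**2) = 480377*(1/223584) - 403120/(118 + 244036) = 480377/223584 - 403120/244154 = 480377/223584 - 403120*1/244154 = 480377/223584 - 201560/122077 = 798670117/1605556704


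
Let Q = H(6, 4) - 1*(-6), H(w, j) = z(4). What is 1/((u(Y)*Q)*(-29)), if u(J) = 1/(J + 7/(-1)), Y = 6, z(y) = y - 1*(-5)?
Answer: 1/435 ≈ 0.0022989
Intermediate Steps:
z(y) = 5 + y (z(y) = y + 5 = 5 + y)
H(w, j) = 9 (H(w, j) = 5 + 4 = 9)
Q = 15 (Q = 9 - 1*(-6) = 9 + 6 = 15)
u(J) = 1/(-7 + J) (u(J) = 1/(J + 7*(-1)) = 1/(J - 7) = 1/(-7 + J))
1/((u(Y)*Q)*(-29)) = 1/((15/(-7 + 6))*(-29)) = 1/((15/(-1))*(-29)) = 1/(-1*15*(-29)) = 1/(-15*(-29)) = 1/435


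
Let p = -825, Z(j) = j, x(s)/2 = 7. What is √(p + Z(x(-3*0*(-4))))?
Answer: I*√811 ≈ 28.478*I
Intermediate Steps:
x(s) = 14 (x(s) = 2*7 = 14)
√(p + Z(x(-3*0*(-4)))) = √(-825 + 14) = √(-811) = I*√811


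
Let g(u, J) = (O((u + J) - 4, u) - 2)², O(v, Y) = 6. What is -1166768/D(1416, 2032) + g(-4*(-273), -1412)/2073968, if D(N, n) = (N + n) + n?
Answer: -18904995373/88791755 ≈ -212.91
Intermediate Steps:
D(N, n) = N + 2*n
g(u, J) = 16 (g(u, J) = (6 - 2)² = 4² = 16)
-1166768/D(1416, 2032) + g(-4*(-273), -1412)/2073968 = -1166768/(1416 + 2*2032) + 16/2073968 = -1166768/(1416 + 4064) + 16*(1/2073968) = -1166768/5480 + 1/129623 = -1166768*1/5480 + 1/129623 = -145846/685 + 1/129623 = -18904995373/88791755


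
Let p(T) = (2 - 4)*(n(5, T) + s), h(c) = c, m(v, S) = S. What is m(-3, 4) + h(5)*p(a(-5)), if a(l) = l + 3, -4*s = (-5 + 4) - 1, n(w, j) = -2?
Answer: 19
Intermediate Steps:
s = ½ (s = -((-5 + 4) - 1)/4 = -(-1 - 1)/4 = -¼*(-2) = ½ ≈ 0.50000)
a(l) = 3 + l
p(T) = 3 (p(T) = (2 - 4)*(-2 + ½) = -2*(-3/2) = 3)
m(-3, 4) + h(5)*p(a(-5)) = 4 + 5*3 = 4 + 15 = 19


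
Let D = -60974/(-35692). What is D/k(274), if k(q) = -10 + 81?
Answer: 30487/1267066 ≈ 0.024061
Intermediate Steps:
k(q) = 71
D = 30487/17846 (D = -60974*(-1/35692) = 30487/17846 ≈ 1.7083)
D/k(274) = (30487/17846)/71 = (30487/17846)*(1/71) = 30487/1267066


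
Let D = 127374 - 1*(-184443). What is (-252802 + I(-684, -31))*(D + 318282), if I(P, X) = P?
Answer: -159721275114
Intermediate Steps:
D = 311817 (D = 127374 + 184443 = 311817)
(-252802 + I(-684, -31))*(D + 318282) = (-252802 - 684)*(311817 + 318282) = -253486*630099 = -159721275114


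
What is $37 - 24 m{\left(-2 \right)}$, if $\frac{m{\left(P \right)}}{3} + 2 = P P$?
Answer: $-107$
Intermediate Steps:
$m{\left(P \right)} = -6 + 3 P^{2}$ ($m{\left(P \right)} = -6 + 3 P P = -6 + 3 P^{2}$)
$37 - 24 m{\left(-2 \right)} = 37 - 24 \left(-6 + 3 \left(-2\right)^{2}\right) = 37 - 24 \left(-6 + 3 \cdot 4\right) = 37 - 24 \left(-6 + 12\right) = 37 - 144 = -107$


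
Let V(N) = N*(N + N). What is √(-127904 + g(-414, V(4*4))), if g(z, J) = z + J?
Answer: I*√127806 ≈ 357.5*I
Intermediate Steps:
V(N) = 2*N² (V(N) = N*(2*N) = 2*N²)
g(z, J) = J + z
√(-127904 + g(-414, V(4*4))) = √(-127904 + (2*(4*4)² - 414)) = √(-127904 + (2*16² - 414)) = √(-127904 + (2*256 - 414)) = √(-127904 + (512 - 414)) = √(-127904 + 98) = √(-127806) = I*√127806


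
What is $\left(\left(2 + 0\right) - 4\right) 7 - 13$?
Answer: $-27$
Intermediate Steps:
$\left(\left(2 + 0\right) - 4\right) 7 - 13 = \left(2 - 4\right) 7 - 13 = \left(-2\right) 7 - 13 = -14 - 13 = -27$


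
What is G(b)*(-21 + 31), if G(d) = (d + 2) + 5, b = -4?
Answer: 30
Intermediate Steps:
G(d) = 7 + d (G(d) = (2 + d) + 5 = 7 + d)
G(b)*(-21 + 31) = (7 - 4)*(-21 + 31) = 3*10 = 30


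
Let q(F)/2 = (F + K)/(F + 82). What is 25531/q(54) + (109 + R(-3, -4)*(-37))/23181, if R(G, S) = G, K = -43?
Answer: 3658611088/23181 ≈ 1.5783e+5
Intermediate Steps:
q(F) = 2*(-43 + F)/(82 + F) (q(F) = 2*((F - 43)/(F + 82)) = 2*((-43 + F)/(82 + F)) = 2*(-43 + F)/(82 + F))
25531/q(54) + (109 + R(-3, -4)*(-37))/23181 = 25531/((2*(-43 + 54)/(82 + 54))) + (109 - 3*(-37))/23181 = 25531/((2*11/136)) + (109 + 111)*(1/23181) = 25531/((2*(1/136)*11)) + 220*(1/23181) = 25531/(11/68) + 220/23181 = 25531*(68/11) + 220/23181 = 157828 + 220/23181 = 3658611088/23181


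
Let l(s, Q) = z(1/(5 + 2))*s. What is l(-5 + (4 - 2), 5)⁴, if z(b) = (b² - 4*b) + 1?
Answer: 18974736/5764801 ≈ 3.2915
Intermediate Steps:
z(b) = 1 + b² - 4*b
l(s, Q) = 22*s/49 (l(s, Q) = (1 + (1/(5 + 2))² - 4/(5 + 2))*s = (1 + (1/7)² - 4/7)*s = (1 + (⅐)² - 4*⅐)*s = (1 + 1/49 - 4/7)*s = 22*s/49)
l(-5 + (4 - 2), 5)⁴ = (22*(-5 + (4 - 2))/49)⁴ = (22*(-5 + 2)/49)⁴ = ((22/49)*(-3))⁴ = (-66/49)⁴ = 18974736/5764801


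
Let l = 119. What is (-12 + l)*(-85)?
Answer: -9095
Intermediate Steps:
(-12 + l)*(-85) = (-12 + 119)*(-85) = 107*(-85) = -9095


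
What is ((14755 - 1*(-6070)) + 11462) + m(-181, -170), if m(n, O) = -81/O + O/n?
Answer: 993514551/30770 ≈ 32288.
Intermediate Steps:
((14755 - 1*(-6070)) + 11462) + m(-181, -170) = ((14755 - 1*(-6070)) + 11462) + (-81/(-170) - 170/(-181)) = ((14755 + 6070) + 11462) + (-81*(-1/170) - 170*(-1/181)) = (20825 + 11462) + (81/170 + 170/181) = 32287 + 43561/30770 = 993514551/30770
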